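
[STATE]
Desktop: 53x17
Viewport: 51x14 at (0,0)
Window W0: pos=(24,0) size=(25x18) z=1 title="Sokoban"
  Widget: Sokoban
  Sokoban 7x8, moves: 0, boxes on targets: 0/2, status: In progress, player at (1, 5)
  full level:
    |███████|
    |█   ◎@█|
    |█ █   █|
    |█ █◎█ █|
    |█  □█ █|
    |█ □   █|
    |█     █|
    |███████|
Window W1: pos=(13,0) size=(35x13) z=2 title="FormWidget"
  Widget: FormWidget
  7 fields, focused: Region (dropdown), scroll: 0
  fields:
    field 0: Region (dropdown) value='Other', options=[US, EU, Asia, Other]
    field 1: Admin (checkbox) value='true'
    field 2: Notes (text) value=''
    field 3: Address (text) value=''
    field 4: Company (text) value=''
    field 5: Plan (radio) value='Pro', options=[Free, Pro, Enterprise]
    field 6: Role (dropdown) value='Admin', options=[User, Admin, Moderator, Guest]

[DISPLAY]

             ┏━━━━━━━━━━━━━━━━━━━━━━━━━━━━━━━━━┓┓  
             ┃ FormWidget                      ┃┃  
             ┠─────────────────────────────────┨┨  
             ┃> Region:     [Other           ▼]┃┃  
             ┃  Admin:      [x]                ┃┃  
             ┃  Notes:      [                 ]┃┃  
             ┃  Address:    [                 ]┃┃  
             ┃  Company:    [                 ]┃┃  
             ┃  Plan:       ( ) Free  (●) Pro  ┃┃  
             ┃  Role:       [Admin           ▼]┃┃  
             ┃                                 ┃┃  
             ┃                                 ┃┃  
             ┗━━━━━━━━━━━━━━━━━━━━━━━━━━━━━━━━━┛┃  
                        ┃                       ┃  


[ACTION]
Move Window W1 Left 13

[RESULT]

┏━━━━━━━━━━━━━━━━━━━━━━━━━━━━━━━━━┓━━━━━━━━━━━━━┓  
┃ FormWidget                      ┃             ┃  
┠─────────────────────────────────┨─────────────┨  
┃> Region:     [Other           ▼]┃             ┃  
┃  Admin:      [x]                ┃             ┃  
┃  Notes:      [                 ]┃             ┃  
┃  Address:    [                 ]┃             ┃  
┃  Company:    [                 ]┃             ┃  
┃  Plan:       ( ) Free  (●) Pro  ┃             ┃  
┃  Role:       [Admin           ▼]┃             ┃  
┃                                 ┃             ┃  
┃                                 ┃0/2          ┃  
┗━━━━━━━━━━━━━━━━━━━━━━━━━━━━━━━━━┛             ┃  
                        ┃                       ┃  


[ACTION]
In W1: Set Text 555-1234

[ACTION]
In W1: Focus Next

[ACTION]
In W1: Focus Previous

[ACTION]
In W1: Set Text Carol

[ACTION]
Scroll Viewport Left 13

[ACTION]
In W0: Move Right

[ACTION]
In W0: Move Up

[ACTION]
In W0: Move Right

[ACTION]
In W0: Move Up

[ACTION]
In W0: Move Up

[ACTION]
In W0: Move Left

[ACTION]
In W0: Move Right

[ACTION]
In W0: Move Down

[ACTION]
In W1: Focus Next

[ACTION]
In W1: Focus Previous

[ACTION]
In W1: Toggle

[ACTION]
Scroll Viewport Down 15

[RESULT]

┃> Region:     [Other           ▼]┃             ┃  
┃  Admin:      [x]                ┃             ┃  
┃  Notes:      [                 ]┃             ┃  
┃  Address:    [                 ]┃             ┃  
┃  Company:    [                 ]┃             ┃  
┃  Plan:       ( ) Free  (●) Pro  ┃             ┃  
┃  Role:       [Admin           ▼]┃             ┃  
┃                                 ┃             ┃  
┃                                 ┃0/2          ┃  
┗━━━━━━━━━━━━━━━━━━━━━━━━━━━━━━━━━┛             ┃  
                        ┃                       ┃  
                        ┃                       ┃  
                        ┃                       ┃  
                        ┃                       ┃  


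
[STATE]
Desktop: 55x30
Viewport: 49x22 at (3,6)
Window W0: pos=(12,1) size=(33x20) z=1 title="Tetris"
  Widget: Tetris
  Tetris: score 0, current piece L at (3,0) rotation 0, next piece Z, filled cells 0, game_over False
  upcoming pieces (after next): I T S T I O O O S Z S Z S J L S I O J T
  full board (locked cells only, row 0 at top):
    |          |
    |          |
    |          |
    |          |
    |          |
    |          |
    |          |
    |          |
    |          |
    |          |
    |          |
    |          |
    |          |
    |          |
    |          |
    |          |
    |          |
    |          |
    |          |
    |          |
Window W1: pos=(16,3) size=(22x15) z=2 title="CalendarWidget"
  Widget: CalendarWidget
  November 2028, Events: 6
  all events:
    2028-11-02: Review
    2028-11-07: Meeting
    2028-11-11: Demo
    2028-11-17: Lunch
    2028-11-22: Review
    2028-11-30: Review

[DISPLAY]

         ┃   ┃   November 2028    ┃      ┃       
         ┃   ┃Mo Tu We Th Fr Sa Su┃      ┃       
         ┃   ┃       1  2*  3  4  ┃      ┃       
         ┃   ┃ 6  7*  8  9 10 11* ┃      ┃       
         ┃   ┃13 14 15 16 17* 18 1┃      ┃       
         ┃   ┃20 21 22* 23 24 25 2┃      ┃       
         ┃   ┃27 28 29 30*        ┃      ┃       
         ┃   ┃                    ┃      ┃       
         ┃   ┃                    ┃      ┃       
         ┃   ┃                    ┃      ┃       
         ┃   ┃                    ┃      ┃       
         ┃   ┗━━━━━━━━━━━━━━━━━━━━┛      ┃       
         ┃          │                    ┃       
         ┃          │                    ┃       
         ┗━━━━━━━━━━━━━━━━━━━━━━━━━━━━━━━┛       
                                                 
                                                 
                                                 
                                                 
                                                 
                                                 
                                                 


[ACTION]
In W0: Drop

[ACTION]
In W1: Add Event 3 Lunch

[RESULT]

         ┃   ┃   November 2028    ┃      ┃       
         ┃   ┃Mo Tu We Th Fr Sa Su┃      ┃       
         ┃   ┃       1  2*  3*  4 ┃      ┃       
         ┃   ┃ 6  7*  8  9 10 11* ┃      ┃       
         ┃   ┃13 14 15 16 17* 18 1┃      ┃       
         ┃   ┃20 21 22* 23 24 25 2┃      ┃       
         ┃   ┃27 28 29 30*        ┃      ┃       
         ┃   ┃                    ┃      ┃       
         ┃   ┃                    ┃      ┃       
         ┃   ┃                    ┃      ┃       
         ┃   ┃                    ┃      ┃       
         ┃   ┗━━━━━━━━━━━━━━━━━━━━┛      ┃       
         ┃          │                    ┃       
         ┃          │                    ┃       
         ┗━━━━━━━━━━━━━━━━━━━━━━━━━━━━━━━┛       
                                                 
                                                 
                                                 
                                                 
                                                 
                                                 
                                                 


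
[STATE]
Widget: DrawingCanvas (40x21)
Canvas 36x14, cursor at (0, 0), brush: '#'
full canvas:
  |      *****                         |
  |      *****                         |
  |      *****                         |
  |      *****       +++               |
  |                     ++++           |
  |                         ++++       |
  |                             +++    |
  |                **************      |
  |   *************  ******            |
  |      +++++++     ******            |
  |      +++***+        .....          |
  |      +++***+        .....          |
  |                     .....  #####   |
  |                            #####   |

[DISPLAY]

+     *****                             
      *****                             
      *****                             
      *****       +++                   
                     ++++               
                         ++++           
                             +++        
                **************          
   *************  ******                
      +++++++     ******                
      +++***+        .....              
      +++***+        .....              
                     .....  #####       
                            #####       
                                        
                                        
                                        
                                        
                                        
                                        
                                        


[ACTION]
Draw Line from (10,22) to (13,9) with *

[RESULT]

+     *****                             
      *****                             
      *****                             
      *****       +++                   
                     ++++               
                         ++++           
                             +++        
                **************          
   *************  ******                
      +++++++     ******                
      +++***+       ***...              
      +++***+   **** .....              
            ****     .....  #####       
         ***                #####       
                                        
                                        
                                        
                                        
                                        
                                        
                                        


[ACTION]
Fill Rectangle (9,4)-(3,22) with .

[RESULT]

+     *****                             
      *****                             
      *****                             
    ...................                 
    ...................++               
    ...................  ++++           
    ...................      +++        
    ...................*******          
   *...................*                
    ...................*                
      +++***+       ***...              
      +++***+   **** .....              
            ****     .....  #####       
         ***                #####       
                                        
                                        
                                        
                                        
                                        
                                        
                                        


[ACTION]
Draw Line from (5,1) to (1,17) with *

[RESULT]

+     *****                             
      *****     **                      
      ***** ****                        
    ....****...........                 
    ****...............++               
 ***...................  ++++           
    ...................      +++        
    ...................*******          
   *...................*                
    ...................*                
      +++***+       ***...              
      +++***+   **** .....              
            ****     .....  #####       
         ***                #####       
                                        
                                        
                                        
                                        
                                        
                                        
                                        


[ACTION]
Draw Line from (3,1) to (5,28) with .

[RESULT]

+     *****                             
      *****     **                      
      ***** ****                        
 .......****...........                 
    ****...............++               
 ***.........................           
    ...................      +++        
    ...................*******          
   *...................*                
    ...................*                
      +++***+       ***...              
      +++***+   **** .....              
            ****     .....  #####       
         ***                #####       
                                        
                                        
                                        
                                        
                                        
                                        
                                        


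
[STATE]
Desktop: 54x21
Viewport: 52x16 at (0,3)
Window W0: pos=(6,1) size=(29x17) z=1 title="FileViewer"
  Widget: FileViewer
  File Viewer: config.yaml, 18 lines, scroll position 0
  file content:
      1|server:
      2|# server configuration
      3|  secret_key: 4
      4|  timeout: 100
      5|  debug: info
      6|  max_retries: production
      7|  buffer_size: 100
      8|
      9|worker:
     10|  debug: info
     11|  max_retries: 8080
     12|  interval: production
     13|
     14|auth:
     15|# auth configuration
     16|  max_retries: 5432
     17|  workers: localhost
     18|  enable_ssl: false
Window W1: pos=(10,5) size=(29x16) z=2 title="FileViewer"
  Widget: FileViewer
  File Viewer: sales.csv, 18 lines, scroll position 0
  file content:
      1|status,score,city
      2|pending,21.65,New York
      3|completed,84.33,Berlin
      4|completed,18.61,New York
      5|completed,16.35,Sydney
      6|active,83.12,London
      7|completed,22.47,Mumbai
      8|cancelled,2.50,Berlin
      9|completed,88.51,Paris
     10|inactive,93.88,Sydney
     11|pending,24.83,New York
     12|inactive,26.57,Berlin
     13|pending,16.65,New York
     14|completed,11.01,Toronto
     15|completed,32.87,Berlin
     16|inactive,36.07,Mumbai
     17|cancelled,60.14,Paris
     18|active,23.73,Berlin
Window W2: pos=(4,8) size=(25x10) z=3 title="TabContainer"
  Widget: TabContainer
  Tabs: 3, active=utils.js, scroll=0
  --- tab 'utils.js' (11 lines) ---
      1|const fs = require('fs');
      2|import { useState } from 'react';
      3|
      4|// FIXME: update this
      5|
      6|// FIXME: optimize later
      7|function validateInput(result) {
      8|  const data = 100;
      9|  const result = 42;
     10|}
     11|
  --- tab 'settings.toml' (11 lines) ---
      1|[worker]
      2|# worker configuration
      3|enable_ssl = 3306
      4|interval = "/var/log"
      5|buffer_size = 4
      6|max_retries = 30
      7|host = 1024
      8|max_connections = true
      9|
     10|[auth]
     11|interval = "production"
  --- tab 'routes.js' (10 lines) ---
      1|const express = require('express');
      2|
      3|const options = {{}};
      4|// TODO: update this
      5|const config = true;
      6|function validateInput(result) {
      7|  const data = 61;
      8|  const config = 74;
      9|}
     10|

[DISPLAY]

      ┠───────────────────────────┨                 
      ┃server:                   ▲┃                 
      ┃# s┏━━━━━━━━━━━━━━━━━━━━━━━━━━━┓             
      ┃  s┃ FileViewer                ┃             
      ┃  t┠───────────────────────────┨             
    ┏━━━━━━━━━━━━━━━━━━━━━━━┓        ▲┃             
    ┃ TabContainer          ┃York    █┃             
    ┠───────────────────────┨rlin    ░┃             
    ┃[utils.js]│ settings.to┃w York  ░┃             
    ┃───────────────────────┃dney    ░┃             
    ┃const fs = require('fs'┃n       ░┃             
    ┃import { useState } fro┃mbai    ░┃             
    ┃                       ┃lin     ░┃             
    ┃// FIXME: update this  ┃ris     ░┃             
    ┗━━━━━━━━━━━━━━━━━━━━━━━┛ney     ░┃             
          ┃pending,24.83,New York    ░┃             


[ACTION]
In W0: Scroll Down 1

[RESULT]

      ┠───────────────────────────┨                 
      ┃# server configuration    ▲┃                 
      ┃  s┏━━━━━━━━━━━━━━━━━━━━━━━━━━━┓             
      ┃  t┃ FileViewer                ┃             
      ┃  d┠───────────────────────────┨             
    ┏━━━━━━━━━━━━━━━━━━━━━━━┓        ▲┃             
    ┃ TabContainer          ┃York    █┃             
    ┠───────────────────────┨rlin    ░┃             
    ┃[utils.js]│ settings.to┃w York  ░┃             
    ┃───────────────────────┃dney    ░┃             
    ┃const fs = require('fs'┃n       ░┃             
    ┃import { useState } fro┃mbai    ░┃             
    ┃                       ┃lin     ░┃             
    ┃// FIXME: update this  ┃ris     ░┃             
    ┗━━━━━━━━━━━━━━━━━━━━━━━┛ney     ░┃             
          ┃pending,24.83,New York    ░┃             


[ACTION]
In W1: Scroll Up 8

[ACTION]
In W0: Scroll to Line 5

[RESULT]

      ┠───────────────────────────┨                 
      ┃  debug: info             ▲┃                 
      ┃  m┏━━━━━━━━━━━━━━━━━━━━━━━━━━━┓             
      ┃  b┃ FileViewer                ┃             
      ┃   ┠───────────────────────────┨             
    ┏━━━━━━━━━━━━━━━━━━━━━━━┓        ▲┃             
    ┃ TabContainer          ┃York    █┃             
    ┠───────────────────────┨rlin    ░┃             
    ┃[utils.js]│ settings.to┃w York  ░┃             
    ┃───────────────────────┃dney    ░┃             
    ┃const fs = require('fs'┃n       ░┃             
    ┃import { useState } fro┃mbai    ░┃             
    ┃                       ┃lin     ░┃             
    ┃// FIXME: update this  ┃ris     ░┃             
    ┗━━━━━━━━━━━━━━━━━━━━━━━┛ney     ░┃             
          ┃pending,24.83,New York    ░┃             


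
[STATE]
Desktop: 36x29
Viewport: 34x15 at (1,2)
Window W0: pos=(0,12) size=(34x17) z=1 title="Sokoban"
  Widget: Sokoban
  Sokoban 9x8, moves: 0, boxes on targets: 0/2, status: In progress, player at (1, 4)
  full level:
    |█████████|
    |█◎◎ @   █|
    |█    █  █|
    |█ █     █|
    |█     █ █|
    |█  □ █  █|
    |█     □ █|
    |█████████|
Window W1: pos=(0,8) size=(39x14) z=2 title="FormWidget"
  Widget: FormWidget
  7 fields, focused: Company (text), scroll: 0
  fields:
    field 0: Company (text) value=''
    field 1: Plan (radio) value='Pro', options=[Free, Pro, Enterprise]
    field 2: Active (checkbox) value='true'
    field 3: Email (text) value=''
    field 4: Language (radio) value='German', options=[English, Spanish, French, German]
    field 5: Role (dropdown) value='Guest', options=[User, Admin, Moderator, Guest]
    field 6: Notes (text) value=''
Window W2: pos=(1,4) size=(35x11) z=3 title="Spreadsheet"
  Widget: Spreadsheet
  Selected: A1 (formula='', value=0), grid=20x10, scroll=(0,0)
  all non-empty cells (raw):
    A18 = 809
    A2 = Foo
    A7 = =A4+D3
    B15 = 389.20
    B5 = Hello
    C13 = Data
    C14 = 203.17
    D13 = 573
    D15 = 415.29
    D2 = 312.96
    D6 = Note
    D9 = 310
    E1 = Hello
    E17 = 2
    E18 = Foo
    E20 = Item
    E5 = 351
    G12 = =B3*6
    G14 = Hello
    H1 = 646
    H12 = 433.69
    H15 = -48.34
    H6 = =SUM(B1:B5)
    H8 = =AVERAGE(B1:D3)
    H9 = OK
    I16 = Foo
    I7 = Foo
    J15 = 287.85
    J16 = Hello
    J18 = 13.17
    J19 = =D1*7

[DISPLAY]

                                  
                                  
┏━━━━━━━━━━━━━━━━━━━━━━━━━━━━━━━━━
┃ Spreadsheet                     
┠─────────────────────────────────
┃A1:                              
┃       A       B       C       D 
┃---------------------------------
┃  1      [0]       0       0     
┃  2 Foo            0       0  312
┃  3        0       0       0     
┃  4        0       0       0     
┗━━━━━━━━━━━━━━━━━━━━━━━━━━━━━━━━━
  Language:   ( ) English  ( ) Spa
  Role:       [Guest              


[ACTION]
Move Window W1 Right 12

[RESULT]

                                  
                                  
┏━━━━━━━━━━━━━━━━━━━━━━━━━━━━━━━━━
┃ Spreadsheet                     
┠─────────────────────────────────
┃A1:                              
┃       A       B       C       D 
┃---------------------------------
┃  1      [0]       0       0     
┃  2 Foo            0       0  312
┃  3        0       0       0     
┃  4        0       0       0     
┗━━━━━━━━━━━━━━━━━━━━━━━━━━━━━━━━━
anguage:   ( ) English  ( ) Spanis
ole:       [Guest               ▼]


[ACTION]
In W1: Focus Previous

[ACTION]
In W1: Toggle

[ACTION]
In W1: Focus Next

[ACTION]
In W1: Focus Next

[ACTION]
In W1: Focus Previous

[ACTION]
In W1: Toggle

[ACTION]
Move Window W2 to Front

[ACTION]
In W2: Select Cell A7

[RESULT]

                                  
                                  
┏━━━━━━━━━━━━━━━━━━━━━━━━━━━━━━━━━
┃ Spreadsheet                     
┠─────────────────────────────────
┃A7: =A4+D3                       
┃       A       B       C       D 
┃---------------------------------
┃  1        0       0       0     
┃  2 Foo            0       0  312
┃  3        0       0       0     
┃  4        0       0       0     
┗━━━━━━━━━━━━━━━━━━━━━━━━━━━━━━━━━
anguage:   ( ) English  ( ) Spanis
ole:       [Guest               ▼]


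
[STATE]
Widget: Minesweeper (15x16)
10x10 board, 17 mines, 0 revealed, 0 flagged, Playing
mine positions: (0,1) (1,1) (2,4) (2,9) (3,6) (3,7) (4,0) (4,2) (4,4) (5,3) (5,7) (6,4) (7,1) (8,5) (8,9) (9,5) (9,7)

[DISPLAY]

■■■■■■■■■■     
■■■■■■■■■■     
■■■■■■■■■■     
■■■■■■■■■■     
■■■■■■■■■■     
■■■■■■■■■■     
■■■■■■■■■■     
■■■■■■■■■■     
■■■■■■■■■■     
■■■■■■■■■■     
               
               
               
               
               
               


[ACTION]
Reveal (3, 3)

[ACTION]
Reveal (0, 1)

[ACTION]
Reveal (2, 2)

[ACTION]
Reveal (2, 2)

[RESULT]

■✹■■■■■■■■     
■✹■■■■■■■■     
■■■■✹■■■■✹     
■■■3■■✹✹■■     
✹■✹■✹■■■■■     
■■■✹■■■✹■■     
■■■■✹■■■■■     
■✹■■■■■■■■     
■■■■■✹■■■✹     
■■■■■✹■✹■■     
               
               
               
               
               
               


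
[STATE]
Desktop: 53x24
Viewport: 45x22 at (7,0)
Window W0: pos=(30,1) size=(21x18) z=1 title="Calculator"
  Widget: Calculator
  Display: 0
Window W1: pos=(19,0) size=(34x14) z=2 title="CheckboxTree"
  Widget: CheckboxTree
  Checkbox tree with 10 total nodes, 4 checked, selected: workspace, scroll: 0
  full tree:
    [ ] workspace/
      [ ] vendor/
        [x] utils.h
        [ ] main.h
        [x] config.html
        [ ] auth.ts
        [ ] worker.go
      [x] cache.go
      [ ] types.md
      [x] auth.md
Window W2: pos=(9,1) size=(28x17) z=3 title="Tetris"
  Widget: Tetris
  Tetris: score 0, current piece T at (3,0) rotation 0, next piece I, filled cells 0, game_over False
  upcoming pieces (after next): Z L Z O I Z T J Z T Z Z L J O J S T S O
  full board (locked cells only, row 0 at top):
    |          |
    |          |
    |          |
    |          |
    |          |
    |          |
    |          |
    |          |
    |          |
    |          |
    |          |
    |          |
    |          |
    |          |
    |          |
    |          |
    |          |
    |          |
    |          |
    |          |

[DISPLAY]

            ┏━━━━━━━━━━━━━━━━━━━━━━━━━━━━━━━━
  ┏━━━━━━━━━━━━━━━━━━━━━━━━━━┓               
  ┃ Tetris                   ┃───────────────
  ┠──────────────────────────┨               
  ┃          │Next:          ┃               
  ┃          │████           ┃               
  ┃          │               ┃               
  ┃          │               ┃tml            
  ┃          │               ┃               
  ┃          │               ┃o              
  ┃          │Score:         ┃               
  ┃          │0              ┃               
  ┃          │               ┃               
  ┃          │               ┃━━━━━━━━━━━━━━━
  ┃          │               ┃MC│ MR│ M+│  ┃ 
  ┃          │               ┃──┴───┴───┘  ┃ 
  ┃          │               ┃             ┃ 
  ┗━━━━━━━━━━━━━━━━━━━━━━━━━━┛             ┃ 
                       ┗━━━━━━━━━━━━━━━━━━━┛ 
                                             
                                             
                                             


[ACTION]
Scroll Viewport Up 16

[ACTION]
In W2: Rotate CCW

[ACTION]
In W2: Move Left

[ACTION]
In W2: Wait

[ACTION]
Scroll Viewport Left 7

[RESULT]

                   ┏━━━━━━━━━━━━━━━━━━━━━━━━━
         ┏━━━━━━━━━━━━━━━━━━━━━━━━━━┓        
         ┃ Tetris                   ┃────────
         ┠──────────────────────────┨        
         ┃          │Next:          ┃        
         ┃          │████           ┃        
         ┃          │               ┃        
         ┃          │               ┃tml     
         ┃          │               ┃        
         ┃          │               ┃o       
         ┃          │Score:         ┃        
         ┃          │0              ┃        
         ┃          │               ┃        
         ┃          │               ┃━━━━━━━━
         ┃          │               ┃MC│ MR│ 
         ┃          │               ┃──┴───┴─
         ┃          │               ┃        
         ┗━━━━━━━━━━━━━━━━━━━━━━━━━━┛        
                              ┗━━━━━━━━━━━━━━
                                             
                                             
                                             


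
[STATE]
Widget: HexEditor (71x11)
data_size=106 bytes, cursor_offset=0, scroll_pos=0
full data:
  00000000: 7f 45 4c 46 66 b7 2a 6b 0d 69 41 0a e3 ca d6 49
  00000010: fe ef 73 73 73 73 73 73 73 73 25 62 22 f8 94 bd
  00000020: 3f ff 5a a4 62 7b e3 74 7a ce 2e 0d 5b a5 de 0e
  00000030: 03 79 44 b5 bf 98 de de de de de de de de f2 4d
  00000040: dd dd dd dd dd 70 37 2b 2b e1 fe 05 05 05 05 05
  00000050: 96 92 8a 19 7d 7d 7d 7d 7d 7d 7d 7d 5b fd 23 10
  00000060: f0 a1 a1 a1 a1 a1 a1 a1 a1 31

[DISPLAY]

00000000  7F 45 4c 46 66 b7 2a 6b  0d 69 41 0a e3 ca d6 49  |.ELFf.*k.i
00000010  fe ef 73 73 73 73 73 73  73 73 25 62 22 f8 94 bd  |..ssssssss
00000020  3f ff 5a a4 62 7b e3 74  7a ce 2e 0d 5b a5 de 0e  |?.Z.b{.tz.
00000030  03 79 44 b5 bf 98 de de  de de de de de de f2 4d  |.yD.......
00000040  dd dd dd dd dd 70 37 2b  2b e1 fe 05 05 05 05 05  |.....p7++.
00000050  96 92 8a 19 7d 7d 7d 7d  7d 7d 7d 7d 5b fd 23 10  |....}}}}}}
00000060  f0 a1 a1 a1 a1 a1 a1 a1  a1 31                    |.........1
                                                                       
                                                                       
                                                                       
                                                                       


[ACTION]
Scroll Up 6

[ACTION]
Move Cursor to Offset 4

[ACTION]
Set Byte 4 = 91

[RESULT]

00000000  7f 45 4c 46 91 b7 2a 6b  0d 69 41 0a e3 ca d6 49  |.ELF..*k.i
00000010  fe ef 73 73 73 73 73 73  73 73 25 62 22 f8 94 bd  |..ssssssss
00000020  3f ff 5a a4 62 7b e3 74  7a ce 2e 0d 5b a5 de 0e  |?.Z.b{.tz.
00000030  03 79 44 b5 bf 98 de de  de de de de de de f2 4d  |.yD.......
00000040  dd dd dd dd dd 70 37 2b  2b e1 fe 05 05 05 05 05  |.....p7++.
00000050  96 92 8a 19 7d 7d 7d 7d  7d 7d 7d 7d 5b fd 23 10  |....}}}}}}
00000060  f0 a1 a1 a1 a1 a1 a1 a1  a1 31                    |.........1
                                                                       
                                                                       
                                                                       
                                                                       


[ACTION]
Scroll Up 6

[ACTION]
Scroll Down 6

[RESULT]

00000060  f0 a1 a1 a1 a1 a1 a1 a1  a1 31                    |.........1
                                                                       
                                                                       
                                                                       
                                                                       
                                                                       
                                                                       
                                                                       
                                                                       
                                                                       
                                                                       


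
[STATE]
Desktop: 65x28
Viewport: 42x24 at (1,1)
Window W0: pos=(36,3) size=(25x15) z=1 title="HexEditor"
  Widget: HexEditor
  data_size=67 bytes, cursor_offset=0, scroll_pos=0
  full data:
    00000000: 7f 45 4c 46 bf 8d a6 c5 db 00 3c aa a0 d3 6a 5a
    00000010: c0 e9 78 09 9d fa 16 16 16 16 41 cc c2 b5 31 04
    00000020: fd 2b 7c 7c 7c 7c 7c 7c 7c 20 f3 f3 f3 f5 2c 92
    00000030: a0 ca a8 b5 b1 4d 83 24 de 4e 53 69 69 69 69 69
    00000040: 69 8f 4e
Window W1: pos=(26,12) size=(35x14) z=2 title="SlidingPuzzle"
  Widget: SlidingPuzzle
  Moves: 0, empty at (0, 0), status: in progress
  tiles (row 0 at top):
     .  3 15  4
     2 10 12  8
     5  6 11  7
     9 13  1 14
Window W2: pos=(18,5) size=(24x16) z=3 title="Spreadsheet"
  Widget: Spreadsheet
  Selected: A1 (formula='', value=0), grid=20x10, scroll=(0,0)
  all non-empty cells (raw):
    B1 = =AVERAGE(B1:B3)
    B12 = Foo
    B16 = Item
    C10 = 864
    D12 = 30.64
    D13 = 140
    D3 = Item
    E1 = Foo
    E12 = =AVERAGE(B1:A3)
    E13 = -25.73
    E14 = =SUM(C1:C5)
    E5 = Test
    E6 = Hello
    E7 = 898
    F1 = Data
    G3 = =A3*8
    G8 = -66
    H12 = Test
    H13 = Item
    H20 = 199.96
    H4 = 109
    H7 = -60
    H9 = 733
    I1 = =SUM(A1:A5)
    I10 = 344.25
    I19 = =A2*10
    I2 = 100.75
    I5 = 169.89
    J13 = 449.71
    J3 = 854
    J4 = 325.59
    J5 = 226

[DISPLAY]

                                          
                                          
                                   ┏━━━━━━
                                   ┃ HexEd
                 ┏━━━━━━━━━━━━━━━━━━━━━━┓─
                 ┃ Spreadsheet          ┃0
                 ┠──────────────────────┨0
                 ┃A1:                   ┃0
                 ┃       A       B      ┃0
                 ┃----------------------┃0
                 ┃  1      [0]#CIRC!    ┃ 
                 ┃  2        0       0  ┃━
                 ┃  3        0       0  ┃ 
                 ┃  4        0       0  ┃─
                 ┃  5        0       0  ┃┬
                 ┃  6        0       0  ┃│
                 ┃  7        0       0  ┃┼
                 ┃  8        0       0  ┃│
                 ┃  9        0       0  ┃┼
                 ┗━━━━━━━━━━━━━━━━━━━━━━┛│
                         ┃├────┼────┼────┼
                         ┃│  9 │ 13 │  1 │
                         ┃└────┴────┴────┴
                         ┃Moves: 0        


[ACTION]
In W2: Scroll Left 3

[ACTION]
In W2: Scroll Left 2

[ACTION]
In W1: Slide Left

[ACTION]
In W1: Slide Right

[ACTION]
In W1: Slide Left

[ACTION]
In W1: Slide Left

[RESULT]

                                          
                                          
                                   ┏━━━━━━
                                   ┃ HexEd
                 ┏━━━━━━━━━━━━━━━━━━━━━━┓─
                 ┃ Spreadsheet          ┃0
                 ┠──────────────────────┨0
                 ┃A1:                   ┃0
                 ┃       A       B      ┃0
                 ┃----------------------┃0
                 ┃  1      [0]#CIRC!    ┃ 
                 ┃  2        0       0  ┃━
                 ┃  3        0       0  ┃ 
                 ┃  4        0       0  ┃─
                 ┃  5        0       0  ┃┬
                 ┃  6        0       0  ┃│
                 ┃  7        0       0  ┃┼
                 ┃  8        0       0  ┃│
                 ┃  9        0       0  ┃┼
                 ┗━━━━━━━━━━━━━━━━━━━━━━┛│
                         ┃├────┼────┼────┼
                         ┃│  9 │ 13 │  1 │
                         ┃└────┴────┴────┴
                         ┃Moves: 4        


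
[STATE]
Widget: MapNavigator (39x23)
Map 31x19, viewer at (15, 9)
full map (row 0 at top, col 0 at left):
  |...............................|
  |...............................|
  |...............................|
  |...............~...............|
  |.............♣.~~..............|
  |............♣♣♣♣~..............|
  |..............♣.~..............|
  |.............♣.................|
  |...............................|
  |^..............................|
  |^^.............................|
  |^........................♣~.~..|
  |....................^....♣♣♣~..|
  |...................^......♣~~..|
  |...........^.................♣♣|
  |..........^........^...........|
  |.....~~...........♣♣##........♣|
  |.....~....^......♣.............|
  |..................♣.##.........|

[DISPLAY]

                                       
                                       
    ...............................    
    ...............................    
    ...............................    
    ...............~...............    
    .............♣.~~..............    
    ............♣♣♣♣~..............    
    ..............♣.~..............    
    .............♣.................    
    ...............................    
    ^..............@...............    
    ^^.............................    
    ^........................♣~.~..    
    ....................^....♣♣♣~..    
    ...................^......♣~~..    
    ...........^.................♣♣    
    ..........^........^...........    
    .....~~...........♣♣##........♣    
    .....~....^......♣.............    
    ..................♣.##.........    
                                       
                                       


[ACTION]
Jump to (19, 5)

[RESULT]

                                       
                                       
                                       
                                       
                                       
                                       
...............................        
...............................        
...............................        
...............~...............        
.............♣.~~..............        
............♣♣♣♣~..@...........        
..............♣.~..............        
.............♣.................        
...............................        
^..............................        
^^.............................        
^........................♣~.~..        
....................^....♣♣♣~..        
...................^......♣~~..        
...........^.................♣♣        
..........^........^...........        
.....~~...........♣♣##........♣        


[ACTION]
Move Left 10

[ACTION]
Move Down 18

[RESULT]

          .............♣...............
          .............................
          ^............................
          ^^...........................
          ^........................♣~.~
          ....................^....♣♣♣~
          ...................^......♣~~
          ...........^.................
          ..........^........^.........
          .....~~...........♣♣##.......
          .....~....^......♣...........
          .........@........♣.##.......
                                       
                                       
                                       
                                       
                                       
                                       
                                       
                                       
                                       
                                       
                                       


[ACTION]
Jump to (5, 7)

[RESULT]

                                       
                                       
                                       
                                       
              .........................
              .........................
              .........................
              ...............~.........
              .............♣.~~........
              ............♣♣♣♣~........
              ..............♣.~........
              .....@.......♣...........
              .........................
              ^........................
              ^^.......................
              ^........................
              ....................^....
              ...................^.....
              ...........^.............
              ..........^........^.....
              .....~~...........♣♣##...
              .....~....^......♣.......
              ..................♣.##...
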